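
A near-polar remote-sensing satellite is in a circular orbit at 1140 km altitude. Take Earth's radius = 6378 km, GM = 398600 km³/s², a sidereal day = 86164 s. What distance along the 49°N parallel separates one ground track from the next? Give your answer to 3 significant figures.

1980 km

Semi-major axis a = 6378 + 1140 = 7518 km. Period T = 2π√(a³/μ) = 2π√(7518³/398600) = 6487.3 s = 108.12 min.
Node shift per orbit = (6487.3/86164) × 360° = 27.10°.
Equatorial spacing = 27.10 × 111.3 km/° = 3017 km.
At 49° latitude, spacing = 3017 × cos(49°) = 1979 km.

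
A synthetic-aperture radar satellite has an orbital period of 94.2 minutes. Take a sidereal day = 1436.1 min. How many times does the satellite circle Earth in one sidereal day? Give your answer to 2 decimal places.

T = 94.2 min = 5652.0 s.
Orbits per sidereal day = 86166 / 5652.0 = 15.245.

15.25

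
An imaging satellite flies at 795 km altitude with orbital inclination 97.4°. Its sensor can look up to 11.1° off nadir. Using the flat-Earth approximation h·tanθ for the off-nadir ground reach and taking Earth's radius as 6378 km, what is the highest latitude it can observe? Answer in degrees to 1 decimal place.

Retrograde orbit: the ground track reaches ±(180° − i) = ±(180 − 97.4) = ±82.6°.
Sensor half-swath on the ground ≈ 795·tan(11.1°) = 156 km = 1.40° of latitude.
Maximum observable latitude ≈ 82.6 + 1.40 = 84.0°.

84.0°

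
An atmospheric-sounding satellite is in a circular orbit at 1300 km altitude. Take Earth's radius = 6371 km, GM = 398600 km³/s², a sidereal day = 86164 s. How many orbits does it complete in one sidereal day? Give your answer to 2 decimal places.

12.89

Semi-major axis a = 6371 + 1300 = 7671 km. Period T = 2π√(a³/μ) = 2π√(7671³/398600) = 6686.4 s = 111.44 min.
Orbits per sidereal day = 86164 / 6686.4 = 12.887.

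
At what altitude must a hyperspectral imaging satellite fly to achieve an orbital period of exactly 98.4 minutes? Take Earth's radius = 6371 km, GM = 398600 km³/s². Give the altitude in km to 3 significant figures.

689 km

T = 98.4 min = 5904.0 s.
From T = 2π√(a³/μ): a = (μ T²/4π²)^(1/3) = (398600 × 5904.0² / 4π²)^(1/3) = 7060 km.
Altitude h = a − R = 7060 − 6371 = 689 km.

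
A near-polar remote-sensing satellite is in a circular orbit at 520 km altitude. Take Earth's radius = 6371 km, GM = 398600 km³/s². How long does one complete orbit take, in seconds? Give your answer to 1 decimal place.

5692.9 seconds

Semi-major axis a = 6371 + 520 = 6891 km. Period T = 2π√(a³/μ) = 2π√(6891³/398600) = 5692.9 s = 94.88 min.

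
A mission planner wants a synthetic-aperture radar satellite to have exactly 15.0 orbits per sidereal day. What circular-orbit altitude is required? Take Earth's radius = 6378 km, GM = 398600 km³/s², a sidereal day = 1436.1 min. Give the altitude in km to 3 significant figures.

554 km

Required period T = 86166 / 15.0 = 5744.4 s.
From T = 2π√(a³/μ): a = (μ T²/4π²)^(1/3) = (398600 × 5744.4² / 4π²)^(1/3) = 6932 km.
Altitude h = a − R = 6932 − 6378 = 554 km.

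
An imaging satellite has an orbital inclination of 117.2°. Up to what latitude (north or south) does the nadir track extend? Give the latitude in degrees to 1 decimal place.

Retrograde orbit: the ground track reaches ±(180° − i) = ±(180 − 117.2) = ±62.8°.

62.8°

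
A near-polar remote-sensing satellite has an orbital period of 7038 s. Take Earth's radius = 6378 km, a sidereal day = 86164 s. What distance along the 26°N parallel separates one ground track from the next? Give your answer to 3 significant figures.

Node shift per orbit = (7038.0/86164) × 360° = 29.41°.
Equatorial spacing = 29.41 × 111.3 km/° = 3273 km.
At 26° latitude, spacing = 3273 × cos(26°) = 2942 km.

2940 km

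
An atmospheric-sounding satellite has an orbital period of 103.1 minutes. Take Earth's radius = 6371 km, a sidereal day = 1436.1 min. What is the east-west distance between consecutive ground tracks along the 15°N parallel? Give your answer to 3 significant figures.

T = 103.1 min = 6186.0 s.
Node shift per orbit = (6186.0/86166) × 360° = 25.84°.
Equatorial spacing = 25.84 × 111.2 km/° = 2874 km.
At 15° latitude, spacing = 2874 × cos(15°) = 2776 km.

2780 km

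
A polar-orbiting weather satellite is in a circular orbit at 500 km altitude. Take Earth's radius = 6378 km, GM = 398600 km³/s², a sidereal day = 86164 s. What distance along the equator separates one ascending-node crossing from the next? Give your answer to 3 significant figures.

2640 km

Semi-major axis a = 6378 + 500 = 6878 km. Period T = 2π√(a³/μ) = 2π√(6878³/398600) = 5676.8 s = 94.61 min.
During one orbit Earth rotates (5676.8 / 86164) × 360° = 23.72°.
At the equator that is 23.72° × (2π·6378/360) km/° = 23.72 × 111.3 = 2640 km.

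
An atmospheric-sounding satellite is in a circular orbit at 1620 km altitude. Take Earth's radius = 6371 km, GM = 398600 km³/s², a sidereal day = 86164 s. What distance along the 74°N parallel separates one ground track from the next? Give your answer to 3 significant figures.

Semi-major axis a = 6371 + 1620 = 7991 km. Period T = 2π√(a³/μ) = 2π√(7991³/398600) = 7109.1 s = 118.48 min.
Node shift per orbit = (7109.1/86164) × 360° = 29.70°.
Equatorial spacing = 29.70 × 111.2 km/° = 3303 km.
At 74° latitude, spacing = 3303 × cos(74°) = 910 km.

910 km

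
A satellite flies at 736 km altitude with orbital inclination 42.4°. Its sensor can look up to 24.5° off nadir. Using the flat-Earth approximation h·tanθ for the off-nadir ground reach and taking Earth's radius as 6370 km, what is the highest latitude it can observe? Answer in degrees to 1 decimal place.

For a prograde orbit the ground track reaches latitude ±i = ±42.4°.
Sensor half-swath on the ground ≈ 736·tan(24.5°) = 335 km = 3.02° of latitude.
Maximum observable latitude ≈ 42.4 + 3.02 = 45.4°.

45.4°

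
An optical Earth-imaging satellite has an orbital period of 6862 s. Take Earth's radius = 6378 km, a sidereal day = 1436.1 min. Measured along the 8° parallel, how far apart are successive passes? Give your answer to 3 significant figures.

Node shift per orbit = (6862.0/86166) × 360° = 28.67°.
Equatorial spacing = 28.67 × 111.3 km/° = 3191 km.
At 8° latitude, spacing = 3191 × cos(8°) = 3160 km.

3160 km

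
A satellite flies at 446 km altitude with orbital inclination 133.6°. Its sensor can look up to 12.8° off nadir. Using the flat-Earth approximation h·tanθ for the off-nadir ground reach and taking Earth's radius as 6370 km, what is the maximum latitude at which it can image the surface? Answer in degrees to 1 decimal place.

47.3°

Retrograde orbit: the ground track reaches ±(180° − i) = ±(180 − 133.6) = ±46.4°.
Sensor half-swath on the ground ≈ 446·tan(12.8°) = 101 km = 0.91° of latitude.
Maximum observable latitude ≈ 46.4 + 0.91 = 47.3°.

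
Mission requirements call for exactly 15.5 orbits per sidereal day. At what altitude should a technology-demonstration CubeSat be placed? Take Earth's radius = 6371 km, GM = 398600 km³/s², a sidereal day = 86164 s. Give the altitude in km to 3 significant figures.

Required period T = 86164 / 15.5 = 5559.0 s.
From T = 2π√(a³/μ): a = (μ T²/4π²)^(1/3) = (398600 × 5559.0² / 4π²)^(1/3) = 6782 km.
Altitude h = a − R = 6782 − 6371 = 411 km.

411 km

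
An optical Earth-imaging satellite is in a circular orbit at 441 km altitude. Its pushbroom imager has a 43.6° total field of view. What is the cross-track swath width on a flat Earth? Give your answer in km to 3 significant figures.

353 km

Half-angle = 43.6°/2 = 21.8°.
Swath width ≈ 2h·tan(θ/2) = 2 × 441 × tan(21.8°) = 352.8 km.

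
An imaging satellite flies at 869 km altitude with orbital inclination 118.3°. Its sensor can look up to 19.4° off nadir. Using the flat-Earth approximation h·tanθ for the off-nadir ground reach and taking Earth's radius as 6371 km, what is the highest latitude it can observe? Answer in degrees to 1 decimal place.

Retrograde orbit: the ground track reaches ±(180° − i) = ±(180 − 118.3) = ±61.7°.
Sensor half-swath on the ground ≈ 869·tan(19.4°) = 306 km = 2.75° of latitude.
Maximum observable latitude ≈ 61.7 + 2.75 = 64.5°.

64.5°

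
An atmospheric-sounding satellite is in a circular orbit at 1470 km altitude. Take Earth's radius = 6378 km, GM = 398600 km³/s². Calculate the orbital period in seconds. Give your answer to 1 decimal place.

6919.1 seconds

Semi-major axis a = 6378 + 1470 = 7848 km. Period T = 2π√(a³/μ) = 2π√(7848³/398600) = 6919.1 s = 115.32 min.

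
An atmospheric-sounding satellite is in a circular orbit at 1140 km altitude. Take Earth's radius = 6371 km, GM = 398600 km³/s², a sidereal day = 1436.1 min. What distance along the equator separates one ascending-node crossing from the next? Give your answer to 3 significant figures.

Semi-major axis a = 6371 + 1140 = 7511 km. Period T = 2π√(a³/μ) = 2π√(7511³/398600) = 6478.3 s = 107.97 min.
During one orbit Earth rotates (6478.3 / 86166) × 360° = 27.07°.
At the equator that is 27.07° × (2π·6371/360) km/° = 27.07 × 111.2 = 3010 km.

3010 km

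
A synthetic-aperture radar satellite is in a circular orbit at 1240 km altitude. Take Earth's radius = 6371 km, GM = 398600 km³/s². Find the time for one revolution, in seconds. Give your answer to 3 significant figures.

Semi-major axis a = 6371 + 1240 = 7611 km. Period T = 2π√(a³/μ) = 2π√(7611³/398600) = 6608.1 s = 110.13 min.

6610 seconds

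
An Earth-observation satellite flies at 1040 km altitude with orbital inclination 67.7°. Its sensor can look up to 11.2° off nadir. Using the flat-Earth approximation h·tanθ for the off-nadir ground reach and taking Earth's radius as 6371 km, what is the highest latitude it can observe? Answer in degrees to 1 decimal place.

For a prograde orbit the ground track reaches latitude ±i = ±67.7°.
Sensor half-swath on the ground ≈ 1040·tan(11.2°) = 206 km = 1.85° of latitude.
Maximum observable latitude ≈ 67.7 + 1.85 = 69.6°.

69.6°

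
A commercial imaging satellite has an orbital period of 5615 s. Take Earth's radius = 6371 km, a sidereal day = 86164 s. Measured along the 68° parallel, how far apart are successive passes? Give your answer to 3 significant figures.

Node shift per orbit = (5615.0/86164) × 360° = 23.46°.
Equatorial spacing = 23.46 × 111.2 km/° = 2609 km.
At 68° latitude, spacing = 2609 × cos(68°) = 977 km.

977 km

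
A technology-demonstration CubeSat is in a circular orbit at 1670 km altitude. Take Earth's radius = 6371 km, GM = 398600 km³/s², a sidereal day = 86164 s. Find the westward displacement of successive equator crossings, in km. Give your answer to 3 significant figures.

Semi-major axis a = 6371 + 1670 = 8041 km. Period T = 2π√(a³/μ) = 2π√(8041³/398600) = 7175.9 s = 119.60 min.
During one orbit Earth rotates (7175.9 / 86164) × 360° = 29.98°.
At the equator that is 29.98° × (2π·6371/360) km/° = 29.98 × 111.2 = 3334 km.

3330 km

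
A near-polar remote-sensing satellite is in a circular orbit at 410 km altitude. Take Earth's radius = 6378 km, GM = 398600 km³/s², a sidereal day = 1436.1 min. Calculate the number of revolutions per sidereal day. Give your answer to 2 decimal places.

Semi-major axis a = 6378 + 410 = 6788 km. Period T = 2π√(a³/μ) = 2π√(6788³/398600) = 5565.8 s = 92.76 min.
Orbits per sidereal day = 86166 / 5565.8 = 15.481.

15.48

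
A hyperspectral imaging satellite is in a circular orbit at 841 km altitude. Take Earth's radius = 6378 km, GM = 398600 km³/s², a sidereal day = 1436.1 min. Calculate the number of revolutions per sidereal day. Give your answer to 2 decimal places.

Semi-major axis a = 6378 + 841 = 7219 km. Period T = 2π√(a³/μ) = 2π√(7219³/398600) = 6104.2 s = 101.74 min.
Orbits per sidereal day = 86166 / 6104.2 = 14.116.

14.12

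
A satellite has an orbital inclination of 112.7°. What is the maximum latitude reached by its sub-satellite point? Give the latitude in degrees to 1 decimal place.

Retrograde orbit: the ground track reaches ±(180° − i) = ±(180 − 112.7) = ±67.3°.

67.3°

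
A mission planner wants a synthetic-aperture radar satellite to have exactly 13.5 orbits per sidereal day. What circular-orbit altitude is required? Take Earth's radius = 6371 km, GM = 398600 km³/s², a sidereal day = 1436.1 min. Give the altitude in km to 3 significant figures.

1070 km

Required period T = 86166 / 13.5 = 6382.7 s.
From T = 2π√(a³/μ): a = (μ T²/4π²)^(1/3) = (398600 × 6382.7² / 4π²)^(1/3) = 7437 km.
Altitude h = a − R = 7437 − 6371 = 1066 km.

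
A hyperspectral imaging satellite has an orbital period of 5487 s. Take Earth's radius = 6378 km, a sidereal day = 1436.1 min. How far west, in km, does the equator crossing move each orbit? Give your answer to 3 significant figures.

2550 km

During one orbit Earth rotates (5487.0 / 86166) × 360° = 22.92°.
At the equator that is 22.92° × (2π·6378/360) km/° = 22.92 × 111.3 = 2552 km.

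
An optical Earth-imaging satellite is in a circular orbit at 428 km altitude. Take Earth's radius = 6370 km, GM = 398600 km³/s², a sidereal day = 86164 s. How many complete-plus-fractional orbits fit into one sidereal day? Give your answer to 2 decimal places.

Semi-major axis a = 6370 + 428 = 6798 km. Period T = 2π√(a³/μ) = 2π√(6798³/398600) = 5578.1 s = 92.97 min.
Orbits per sidereal day = 86164 / 5578.1 = 15.447.

15.45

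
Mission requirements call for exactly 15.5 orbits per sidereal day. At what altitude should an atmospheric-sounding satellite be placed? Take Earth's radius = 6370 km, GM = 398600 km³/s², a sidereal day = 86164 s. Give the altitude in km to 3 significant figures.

412 km

Required period T = 86164 / 15.5 = 5559.0 s.
From T = 2π√(a³/μ): a = (μ T²/4π²)^(1/3) = (398600 × 5559.0² / 4π²)^(1/3) = 6782 km.
Altitude h = a − R = 6782 − 6370 = 412 km.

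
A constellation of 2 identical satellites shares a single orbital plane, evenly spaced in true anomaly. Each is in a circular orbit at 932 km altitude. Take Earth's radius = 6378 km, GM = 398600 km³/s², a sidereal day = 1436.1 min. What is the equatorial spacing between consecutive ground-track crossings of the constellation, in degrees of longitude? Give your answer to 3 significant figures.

13.0°

Semi-major axis a = 6378 + 932 = 7310 km. Period T = 2π√(a³/μ) = 2π√(7310³/398600) = 6220.0 s = 103.67 min.
Single-satellite node shift = (6220.0/86166) × 360° = 25.99°.
With 2 satellites evenly phased, successive equator crossings are 25.99/2 = 12.993° apart.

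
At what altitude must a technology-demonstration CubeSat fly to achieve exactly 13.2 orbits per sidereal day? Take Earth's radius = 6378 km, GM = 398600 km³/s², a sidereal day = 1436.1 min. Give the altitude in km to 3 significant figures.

1170 km

Required period T = 86166 / 13.2 = 6527.7 s.
From T = 2π√(a³/μ): a = (μ T²/4π²)^(1/3) = (398600 × 6527.7² / 4π²)^(1/3) = 7549 km.
Altitude h = a − R = 7549 − 6378 = 1171 km.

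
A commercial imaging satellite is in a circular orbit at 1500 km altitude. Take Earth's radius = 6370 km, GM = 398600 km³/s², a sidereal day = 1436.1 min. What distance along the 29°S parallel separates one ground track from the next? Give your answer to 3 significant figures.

Semi-major axis a = 6370 + 1500 = 7870 km. Period T = 2π√(a³/μ) = 2π√(7870³/398600) = 6948.2 s = 115.80 min.
Node shift per orbit = (6948.2/86166) × 360° = 29.03°.
Equatorial spacing = 29.03 × 111.2 km/° = 3227 km.
At 29° latitude, spacing = 3227 × cos(29°) = 2823 km.

2820 km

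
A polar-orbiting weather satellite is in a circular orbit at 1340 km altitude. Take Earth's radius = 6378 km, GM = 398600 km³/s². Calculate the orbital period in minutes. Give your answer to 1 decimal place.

112.5 min

Semi-major axis a = 6378 + 1340 = 7718 km. Period T = 2π√(a³/μ) = 2π√(7718³/398600) = 6747.9 s = 112.46 min.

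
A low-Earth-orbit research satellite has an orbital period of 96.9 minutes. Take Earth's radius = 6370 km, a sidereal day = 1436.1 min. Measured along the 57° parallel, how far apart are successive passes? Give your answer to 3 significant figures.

T = 96.9 min = 5814.0 s.
Node shift per orbit = (5814.0/86166) × 360° = 24.29°.
Equatorial spacing = 24.29 × 111.2 km/° = 2701 km.
At 57° latitude, spacing = 2701 × cos(57°) = 1471 km.

1470 km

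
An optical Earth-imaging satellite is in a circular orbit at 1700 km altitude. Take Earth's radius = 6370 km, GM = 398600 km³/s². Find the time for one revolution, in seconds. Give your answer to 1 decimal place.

Semi-major axis a = 6370 + 1700 = 8070 km. Period T = 2π√(a³/μ) = 2π√(8070³/398600) = 7214.8 s = 120.25 min.

7214.8 seconds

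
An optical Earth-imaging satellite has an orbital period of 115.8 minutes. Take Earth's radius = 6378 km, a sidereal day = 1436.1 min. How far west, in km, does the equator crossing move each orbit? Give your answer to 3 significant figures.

T = 115.8 min = 6948.0 s.
During one orbit Earth rotates (6948.0 / 86166) × 360° = 29.03°.
At the equator that is 29.03° × (2π·6378/360) km/° = 29.03 × 111.3 = 3231 km.

3230 km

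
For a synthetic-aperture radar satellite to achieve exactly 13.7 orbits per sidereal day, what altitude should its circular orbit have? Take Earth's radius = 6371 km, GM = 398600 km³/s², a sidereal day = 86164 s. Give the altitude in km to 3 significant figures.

Required period T = 86164 / 13.7 = 6289.3 s.
From T = 2π√(a³/μ): a = (μ T²/4π²)^(1/3) = (398600 × 6289.3² / 4π²)^(1/3) = 7364 km.
Altitude h = a − R = 7364 − 6371 = 993 km.

993 km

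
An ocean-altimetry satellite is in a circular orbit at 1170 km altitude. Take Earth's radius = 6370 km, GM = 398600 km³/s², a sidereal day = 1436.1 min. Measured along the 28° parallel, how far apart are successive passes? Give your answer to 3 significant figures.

Semi-major axis a = 6370 + 1170 = 7540 km. Period T = 2π√(a³/μ) = 2π√(7540³/398600) = 6515.8 s = 108.60 min.
Node shift per orbit = (6515.8/86166) × 360° = 27.22°.
Equatorial spacing = 27.22 × 111.2 km/° = 3027 km.
At 28° latitude, spacing = 3027 × cos(28°) = 2672 km.

2670 km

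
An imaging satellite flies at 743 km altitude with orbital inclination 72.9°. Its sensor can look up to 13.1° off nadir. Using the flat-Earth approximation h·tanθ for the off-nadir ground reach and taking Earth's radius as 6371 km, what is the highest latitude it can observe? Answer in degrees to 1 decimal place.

74.5°

For a prograde orbit the ground track reaches latitude ±i = ±72.9°.
Sensor half-swath on the ground ≈ 743·tan(13.1°) = 173 km = 1.55° of latitude.
Maximum observable latitude ≈ 72.9 + 1.55 = 74.5°.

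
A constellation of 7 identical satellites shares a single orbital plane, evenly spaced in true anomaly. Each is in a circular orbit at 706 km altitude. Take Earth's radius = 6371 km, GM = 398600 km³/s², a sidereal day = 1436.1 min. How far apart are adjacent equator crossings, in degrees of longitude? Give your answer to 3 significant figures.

3.54°

Semi-major axis a = 6371 + 706 = 7077 km. Period T = 2π√(a³/μ) = 2π√(7077³/398600) = 5925.0 s = 98.75 min.
Single-satellite node shift = (5925.0/86166) × 360° = 24.75°.
With 7 satellites evenly phased, successive equator crossings are 24.75/7 = 3.536° apart.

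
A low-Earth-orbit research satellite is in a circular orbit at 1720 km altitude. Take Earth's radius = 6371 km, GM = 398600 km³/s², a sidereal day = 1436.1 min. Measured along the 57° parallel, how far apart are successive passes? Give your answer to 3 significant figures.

Semi-major axis a = 6371 + 1720 = 8091 km. Period T = 2π√(a³/μ) = 2π√(8091³/398600) = 7242.9 s = 120.72 min.
Node shift per orbit = (7242.9/86166) × 360° = 30.26°.
Equatorial spacing = 30.26 × 111.2 km/° = 3365 km.
At 57° latitude, spacing = 3365 × cos(57°) = 1833 km.

1830 km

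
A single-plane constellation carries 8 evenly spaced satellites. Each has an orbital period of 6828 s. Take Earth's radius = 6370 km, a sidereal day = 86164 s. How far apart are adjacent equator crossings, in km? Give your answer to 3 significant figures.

396 km

Single-satellite node shift = (6828.0/86164) × 360° = 28.53°.
With 8 satellites evenly phased, successive equator crossings are 28.53/8 = 3.566° apart.
That is 3.566 × 111.2 = 396 km at the equator.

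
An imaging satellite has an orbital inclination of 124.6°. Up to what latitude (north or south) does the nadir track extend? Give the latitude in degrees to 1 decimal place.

Retrograde orbit: the ground track reaches ±(180° − i) = ±(180 − 124.6) = ±55.4°.

55.4°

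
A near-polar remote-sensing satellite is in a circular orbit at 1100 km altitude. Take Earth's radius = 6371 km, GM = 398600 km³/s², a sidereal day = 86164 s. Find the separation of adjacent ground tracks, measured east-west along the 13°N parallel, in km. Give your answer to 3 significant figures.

2910 km

Semi-major axis a = 6371 + 1100 = 7471 km. Period T = 2π√(a³/μ) = 2π√(7471³/398600) = 6426.6 s = 107.11 min.
Node shift per orbit = (6426.6/86164) × 360° = 26.85°.
Equatorial spacing = 26.85 × 111.2 km/° = 2986 km.
At 13° latitude, spacing = 2986 × cos(13°) = 2909 km.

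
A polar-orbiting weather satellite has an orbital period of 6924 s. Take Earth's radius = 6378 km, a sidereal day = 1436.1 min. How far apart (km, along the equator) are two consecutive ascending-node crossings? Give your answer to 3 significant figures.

3220 km

During one orbit Earth rotates (6924.0 / 86166) × 360° = 28.93°.
At the equator that is 28.93° × (2π·6378/360) km/° = 28.93 × 111.3 = 3220 km.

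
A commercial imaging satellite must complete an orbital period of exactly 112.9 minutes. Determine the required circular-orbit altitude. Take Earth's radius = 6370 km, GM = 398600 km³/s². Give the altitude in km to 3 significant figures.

1370 km

T = 112.9 min = 6774.0 s.
From T = 2π√(a³/μ): a = (μ T²/4π²)^(1/3) = (398600 × 6774.0² / 4π²)^(1/3) = 7738 km.
Altitude h = a − R = 7738 − 6370 = 1368 km.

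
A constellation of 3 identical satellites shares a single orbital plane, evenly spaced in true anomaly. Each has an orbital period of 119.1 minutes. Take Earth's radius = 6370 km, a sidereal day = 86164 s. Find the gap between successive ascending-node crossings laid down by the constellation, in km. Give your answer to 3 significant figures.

T = 119.1 min = 7146.0 s.
Single-satellite node shift = (7146.0/86164) × 360° = 29.86°.
With 3 satellites evenly phased, successive equator crossings are 29.86/3 = 9.952° apart.
That is 9.952 × 111.2 = 1106 km at the equator.

1110 km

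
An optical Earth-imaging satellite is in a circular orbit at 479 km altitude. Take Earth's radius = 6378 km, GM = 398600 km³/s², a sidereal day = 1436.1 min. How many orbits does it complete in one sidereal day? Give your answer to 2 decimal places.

Semi-major axis a = 6378 + 479 = 6857 km. Period T = 2π√(a³/μ) = 2π√(6857³/398600) = 5650.8 s = 94.18 min.
Orbits per sidereal day = 86166 / 5650.8 = 15.248.

15.25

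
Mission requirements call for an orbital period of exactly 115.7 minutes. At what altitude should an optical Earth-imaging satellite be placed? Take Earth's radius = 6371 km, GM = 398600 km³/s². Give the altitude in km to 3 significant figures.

1490 km

T = 115.7 min = 6942.0 s.
From T = 2π√(a³/μ): a = (μ T²/4π²)^(1/3) = (398600 × 6942.0² / 4π²)^(1/3) = 7865 km.
Altitude h = a − R = 7865 − 6371 = 1494 km.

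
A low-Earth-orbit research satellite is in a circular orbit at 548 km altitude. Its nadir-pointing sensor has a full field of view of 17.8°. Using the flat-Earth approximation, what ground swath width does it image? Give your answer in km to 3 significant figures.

172 km

Half-angle = 17.8°/2 = 8.9°.
Swath width ≈ 2h·tan(θ/2) = 2 × 548 × tan(8.9°) = 171.6 km.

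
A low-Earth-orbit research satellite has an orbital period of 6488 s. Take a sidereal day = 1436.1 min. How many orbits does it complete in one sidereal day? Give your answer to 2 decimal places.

13.28

Orbits per sidereal day = 86166 / 6488.0 = 13.281.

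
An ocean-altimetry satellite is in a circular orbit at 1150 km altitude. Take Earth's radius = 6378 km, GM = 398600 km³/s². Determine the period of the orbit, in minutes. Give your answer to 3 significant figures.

Semi-major axis a = 6378 + 1150 = 7528 km. Period T = 2π√(a³/μ) = 2π√(7528³/398600) = 6500.3 s = 108.34 min.

108 min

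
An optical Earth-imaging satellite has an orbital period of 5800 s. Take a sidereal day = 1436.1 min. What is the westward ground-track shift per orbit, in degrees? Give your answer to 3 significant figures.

During one orbit Earth rotates (5800.0 / 86166) × 360° = 24.23°.

24.2°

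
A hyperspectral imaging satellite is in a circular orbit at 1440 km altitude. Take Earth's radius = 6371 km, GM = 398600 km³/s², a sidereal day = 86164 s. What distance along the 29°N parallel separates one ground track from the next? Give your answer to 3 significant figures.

Semi-major axis a = 6371 + 1440 = 7811 km. Period T = 2π√(a³/μ) = 2π√(7811³/398600) = 6870.2 s = 114.50 min.
Node shift per orbit = (6870.2/86164) × 360° = 28.70°.
Equatorial spacing = 28.70 × 111.2 km/° = 3192 km.
At 29° latitude, spacing = 3192 × cos(29°) = 2792 km.

2790 km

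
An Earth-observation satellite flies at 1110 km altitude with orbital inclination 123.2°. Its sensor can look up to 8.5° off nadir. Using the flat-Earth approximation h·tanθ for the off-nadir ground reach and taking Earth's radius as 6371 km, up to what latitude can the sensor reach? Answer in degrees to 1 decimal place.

Retrograde orbit: the ground track reaches ±(180° − i) = ±(180 − 123.2) = ±56.8°.
Sensor half-swath on the ground ≈ 1110·tan(8.5°) = 166 km = 1.49° of latitude.
Maximum observable latitude ≈ 56.8 + 1.49 = 58.3°.

58.3°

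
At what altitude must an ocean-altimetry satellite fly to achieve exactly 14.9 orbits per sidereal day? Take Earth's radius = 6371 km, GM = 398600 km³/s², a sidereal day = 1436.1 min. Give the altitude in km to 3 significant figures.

Required period T = 86166 / 14.9 = 5783.0 s.
From T = 2π√(a³/μ): a = (μ T²/4π²)^(1/3) = (398600 × 5783.0² / 4π²)^(1/3) = 6963 km.
Altitude h = a − R = 6963 − 6371 = 592 km.

592 km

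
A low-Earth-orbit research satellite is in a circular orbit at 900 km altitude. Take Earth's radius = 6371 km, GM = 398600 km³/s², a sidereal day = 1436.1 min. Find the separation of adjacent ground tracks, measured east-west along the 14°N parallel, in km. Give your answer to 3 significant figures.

Semi-major axis a = 6371 + 900 = 7271 km. Period T = 2π√(a³/μ) = 2π√(7271³/398600) = 6170.2 s = 102.84 min.
Node shift per orbit = (6170.2/86166) × 360° = 25.78°.
Equatorial spacing = 25.78 × 111.2 km/° = 2867 km.
At 14° latitude, spacing = 2867 × cos(14°) = 2781 km.

2780 km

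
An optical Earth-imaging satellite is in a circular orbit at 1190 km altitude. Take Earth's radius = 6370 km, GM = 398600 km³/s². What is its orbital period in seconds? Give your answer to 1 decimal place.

Semi-major axis a = 6370 + 1190 = 7560 km. Period T = 2π√(a³/μ) = 2π√(7560³/398600) = 6541.7 s = 109.03 min.

6541.7 seconds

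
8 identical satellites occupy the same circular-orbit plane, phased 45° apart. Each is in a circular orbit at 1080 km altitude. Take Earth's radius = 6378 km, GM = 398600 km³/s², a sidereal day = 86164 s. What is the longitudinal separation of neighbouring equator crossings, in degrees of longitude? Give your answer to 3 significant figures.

3.35°

Semi-major axis a = 6378 + 1080 = 7458 km. Period T = 2π√(a³/μ) = 2π√(7458³/398600) = 6409.8 s = 106.83 min.
Single-satellite node shift = (6409.8/86164) × 360° = 26.78°.
With 8 satellites evenly phased, successive equator crossings are 26.78/8 = 3.348° apart.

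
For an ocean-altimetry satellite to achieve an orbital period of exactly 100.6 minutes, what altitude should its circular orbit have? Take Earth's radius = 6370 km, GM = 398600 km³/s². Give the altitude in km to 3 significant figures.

795 km

T = 100.6 min = 6036.0 s.
From T = 2π√(a³/μ): a = (μ T²/4π²)^(1/3) = (398600 × 6036.0² / 4π²)^(1/3) = 7165 km.
Altitude h = a − R = 7165 − 6370 = 795 km.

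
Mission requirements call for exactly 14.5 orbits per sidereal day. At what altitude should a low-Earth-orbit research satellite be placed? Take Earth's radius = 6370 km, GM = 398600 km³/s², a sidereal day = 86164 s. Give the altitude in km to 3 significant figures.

721 km

Required period T = 86164 / 14.5 = 5942.3 s.
From T = 2π√(a³/μ): a = (μ T²/4π²)^(1/3) = (398600 × 5942.3² / 4π²)^(1/3) = 7091 km.
Altitude h = a − R = 7091 − 6370 = 721 km.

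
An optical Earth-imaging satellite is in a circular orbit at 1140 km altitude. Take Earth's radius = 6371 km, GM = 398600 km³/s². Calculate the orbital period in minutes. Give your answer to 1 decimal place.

Semi-major axis a = 6371 + 1140 = 7511 km. Period T = 2π√(a³/μ) = 2π√(7511³/398600) = 6478.3 s = 107.97 min.

108.0 min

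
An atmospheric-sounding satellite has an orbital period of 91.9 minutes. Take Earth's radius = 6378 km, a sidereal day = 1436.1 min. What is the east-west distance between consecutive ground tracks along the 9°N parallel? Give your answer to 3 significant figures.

T = 91.9 min = 5514.0 s.
Node shift per orbit = (5514.0/86166) × 360° = 23.04°.
Equatorial spacing = 23.04 × 111.3 km/° = 2564 km.
At 9° latitude, spacing = 2564 × cos(9°) = 2533 km.

2530 km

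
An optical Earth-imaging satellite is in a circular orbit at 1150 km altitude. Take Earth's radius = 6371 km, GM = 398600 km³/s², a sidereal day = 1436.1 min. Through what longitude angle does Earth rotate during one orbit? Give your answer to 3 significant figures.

Semi-major axis a = 6371 + 1150 = 7521 km. Period T = 2π√(a³/μ) = 2π√(7521³/398600) = 6491.2 s = 108.19 min.
During one orbit Earth rotates (6491.2 / 86166) × 360° = 27.12°.

27.1°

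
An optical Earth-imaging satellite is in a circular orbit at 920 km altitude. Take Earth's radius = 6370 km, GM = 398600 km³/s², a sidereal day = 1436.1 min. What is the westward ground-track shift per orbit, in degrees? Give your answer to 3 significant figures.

25.9°

Semi-major axis a = 6370 + 920 = 7290 km. Period T = 2π√(a³/μ) = 2π√(7290³/398600) = 6194.4 s = 103.24 min.
During one orbit Earth rotates (6194.4 / 86166) × 360° = 25.88°.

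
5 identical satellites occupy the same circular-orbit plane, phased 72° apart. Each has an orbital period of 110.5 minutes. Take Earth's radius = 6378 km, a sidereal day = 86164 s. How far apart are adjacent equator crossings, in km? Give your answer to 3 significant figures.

T = 110.5 min = 6630.0 s.
Single-satellite node shift = (6630.0/86164) × 360° = 27.70°.
With 5 satellites evenly phased, successive equator crossings are 27.70/5 = 5.540° apart.
That is 5.540 × 111.3 = 617 km at the equator.

617 km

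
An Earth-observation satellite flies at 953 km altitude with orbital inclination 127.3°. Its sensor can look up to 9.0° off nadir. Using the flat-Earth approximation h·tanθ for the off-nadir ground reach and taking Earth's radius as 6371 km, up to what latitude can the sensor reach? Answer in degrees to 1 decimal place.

54.1°

Retrograde orbit: the ground track reaches ±(180° − i) = ±(180 − 127.3) = ±52.7°.
Sensor half-swath on the ground ≈ 953·tan(9.0°) = 151 km = 1.36° of latitude.
Maximum observable latitude ≈ 52.7 + 1.36 = 54.1°.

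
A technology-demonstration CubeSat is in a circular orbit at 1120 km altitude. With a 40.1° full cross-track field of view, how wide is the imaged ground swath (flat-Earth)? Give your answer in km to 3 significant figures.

818 km

Half-angle = 40.1°/2 = 20.05°.
Swath width ≈ 2h·tan(θ/2) = 2 × 1120 × tan(20.05°) = 817.5 km.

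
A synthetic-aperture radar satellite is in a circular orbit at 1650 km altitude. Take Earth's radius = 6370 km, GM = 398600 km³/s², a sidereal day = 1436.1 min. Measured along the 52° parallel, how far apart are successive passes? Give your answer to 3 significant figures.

2040 km

Semi-major axis a = 6370 + 1650 = 8020 km. Period T = 2π√(a³/μ) = 2π√(8020³/398600) = 7147.8 s = 119.13 min.
Node shift per orbit = (7147.8/86166) × 360° = 29.86°.
Equatorial spacing = 29.86 × 111.2 km/° = 3320 km.
At 52° latitude, spacing = 3320 × cos(52°) = 2044 km.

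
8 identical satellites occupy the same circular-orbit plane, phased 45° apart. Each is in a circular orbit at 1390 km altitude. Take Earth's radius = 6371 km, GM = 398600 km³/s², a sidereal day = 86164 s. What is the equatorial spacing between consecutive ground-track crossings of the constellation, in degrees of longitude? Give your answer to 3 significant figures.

Semi-major axis a = 6371 + 1390 = 7761 km. Period T = 2π√(a³/μ) = 2π√(7761³/398600) = 6804.4 s = 113.41 min.
Single-satellite node shift = (6804.4/86164) × 360° = 28.43°.
With 8 satellites evenly phased, successive equator crossings are 28.43/8 = 3.554° apart.

3.55°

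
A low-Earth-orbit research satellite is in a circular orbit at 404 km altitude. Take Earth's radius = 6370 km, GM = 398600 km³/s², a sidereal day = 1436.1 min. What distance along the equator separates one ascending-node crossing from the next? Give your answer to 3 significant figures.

Semi-major axis a = 6370 + 404 = 6774 km. Period T = 2π√(a³/μ) = 2π√(6774³/398600) = 5548.5 s = 92.48 min.
During one orbit Earth rotates (5548.5 / 86166) × 360° = 23.18°.
At the equator that is 23.18° × (2π·6370/360) km/° = 23.18 × 111.2 = 2577 km.

2580 km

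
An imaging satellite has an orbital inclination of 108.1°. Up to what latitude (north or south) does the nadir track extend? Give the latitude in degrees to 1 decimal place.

71.9°

Retrograde orbit: the ground track reaches ±(180° − i) = ±(180 − 108.1) = ±71.9°.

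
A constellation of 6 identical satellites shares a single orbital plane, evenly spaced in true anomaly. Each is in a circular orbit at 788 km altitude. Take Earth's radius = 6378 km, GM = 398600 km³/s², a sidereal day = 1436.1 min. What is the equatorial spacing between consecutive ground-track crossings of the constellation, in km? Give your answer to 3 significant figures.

Semi-major axis a = 6378 + 788 = 7166 km. Period T = 2π√(a³/μ) = 2π√(7166³/398600) = 6037.1 s = 100.62 min.
Single-satellite node shift = (6037.1/86166) × 360° = 25.22°.
With 6 satellites evenly phased, successive equator crossings are 25.22/6 = 4.204° apart.
That is 4.204 × 111.3 = 468 km at the equator.

468 km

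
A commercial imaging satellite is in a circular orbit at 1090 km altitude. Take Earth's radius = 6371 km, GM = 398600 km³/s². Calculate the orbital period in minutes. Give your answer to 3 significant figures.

Semi-major axis a = 6371 + 1090 = 7461 km. Period T = 2π√(a³/μ) = 2π√(7461³/398600) = 6413.7 s = 106.89 min.

107 min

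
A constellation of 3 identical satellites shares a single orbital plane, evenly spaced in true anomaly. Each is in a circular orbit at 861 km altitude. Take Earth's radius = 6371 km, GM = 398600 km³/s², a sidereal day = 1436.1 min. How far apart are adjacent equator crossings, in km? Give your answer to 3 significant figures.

948 km

Semi-major axis a = 6371 + 861 = 7232 km. Period T = 2π√(a³/μ) = 2π√(7232³/398600) = 6120.7 s = 102.01 min.
Single-satellite node shift = (6120.7/86166) × 360° = 25.57°.
With 3 satellites evenly phased, successive equator crossings are 25.57/3 = 8.524° apart.
That is 8.524 × 111.2 = 948 km at the equator.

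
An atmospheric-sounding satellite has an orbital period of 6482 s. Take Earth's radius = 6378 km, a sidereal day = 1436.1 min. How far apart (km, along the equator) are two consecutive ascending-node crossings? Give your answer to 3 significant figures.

3010 km

During one orbit Earth rotates (6482.0 / 86166) × 360° = 27.08°.
At the equator that is 27.08° × (2π·6378/360) km/° = 27.08 × 111.3 = 3015 km.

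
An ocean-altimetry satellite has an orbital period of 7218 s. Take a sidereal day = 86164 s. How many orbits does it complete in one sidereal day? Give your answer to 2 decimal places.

Orbits per sidereal day = 86164 / 7218.0 = 11.937.

11.94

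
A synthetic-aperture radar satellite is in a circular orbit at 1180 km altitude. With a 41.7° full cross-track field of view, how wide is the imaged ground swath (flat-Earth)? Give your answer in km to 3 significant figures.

899 km

Half-angle = 41.7°/2 = 20.85°.
Swath width ≈ 2h·tan(θ/2) = 2 × 1180 × tan(20.85°) = 898.8 km.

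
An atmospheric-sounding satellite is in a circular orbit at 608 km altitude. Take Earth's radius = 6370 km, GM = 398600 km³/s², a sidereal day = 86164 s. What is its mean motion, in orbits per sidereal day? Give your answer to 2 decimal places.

Semi-major axis a = 6370 + 608 = 6978 km. Period T = 2π√(a³/μ) = 2π√(6978³/398600) = 5801.1 s = 96.68 min.
Orbits per sidereal day = 86164 / 5801.1 = 14.853.

14.85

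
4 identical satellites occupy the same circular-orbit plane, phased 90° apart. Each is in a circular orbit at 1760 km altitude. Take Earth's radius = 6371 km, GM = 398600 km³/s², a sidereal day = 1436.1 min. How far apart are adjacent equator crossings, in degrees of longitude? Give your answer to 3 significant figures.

7.62°

Semi-major axis a = 6371 + 1760 = 8131 km. Period T = 2π√(a³/μ) = 2π√(8131³/398600) = 7296.7 s = 121.61 min.
Single-satellite node shift = (7296.7/86166) × 360° = 30.49°.
With 4 satellites evenly phased, successive equator crossings are 30.49/4 = 7.621° apart.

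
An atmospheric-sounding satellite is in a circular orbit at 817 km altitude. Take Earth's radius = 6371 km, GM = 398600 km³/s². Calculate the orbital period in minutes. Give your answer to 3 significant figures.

Semi-major axis a = 6371 + 817 = 7188 km. Period T = 2π√(a³/μ) = 2π√(7188³/398600) = 6064.9 s = 101.08 min.

101 min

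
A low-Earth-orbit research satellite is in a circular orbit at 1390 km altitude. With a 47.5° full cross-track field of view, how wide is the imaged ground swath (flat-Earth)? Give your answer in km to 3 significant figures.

1220 km

Half-angle = 47.5°/2 = 23.75°.
Swath width ≈ 2h·tan(θ/2) = 2 × 1390 × tan(23.75°) = 1223.2 km.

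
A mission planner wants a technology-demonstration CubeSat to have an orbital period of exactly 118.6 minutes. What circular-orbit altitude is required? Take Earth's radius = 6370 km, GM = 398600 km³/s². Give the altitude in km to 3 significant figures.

1630 km

T = 118.6 min = 7116.0 s.
From T = 2π√(a³/μ): a = (μ T²/4π²)^(1/3) = (398600 × 7116.0² / 4π²)^(1/3) = 7996 km.
Altitude h = a − R = 7996 − 6370 = 1626 km.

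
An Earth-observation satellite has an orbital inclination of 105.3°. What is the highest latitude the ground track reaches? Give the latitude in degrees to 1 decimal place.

Retrograde orbit: the ground track reaches ±(180° − i) = ±(180 − 105.3) = ±74.7°.

74.7°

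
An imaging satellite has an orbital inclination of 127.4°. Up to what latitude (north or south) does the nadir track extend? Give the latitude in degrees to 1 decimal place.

52.6°

Retrograde orbit: the ground track reaches ±(180° − i) = ±(180 − 127.4) = ±52.6°.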